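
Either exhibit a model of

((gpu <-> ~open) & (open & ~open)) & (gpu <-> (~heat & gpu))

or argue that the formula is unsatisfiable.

Case open = True: the conjunct ~open is False.
Case open = False: the conjunct open is False.
Both cases fail — unsatisfiable.

No satisfying assignment exists.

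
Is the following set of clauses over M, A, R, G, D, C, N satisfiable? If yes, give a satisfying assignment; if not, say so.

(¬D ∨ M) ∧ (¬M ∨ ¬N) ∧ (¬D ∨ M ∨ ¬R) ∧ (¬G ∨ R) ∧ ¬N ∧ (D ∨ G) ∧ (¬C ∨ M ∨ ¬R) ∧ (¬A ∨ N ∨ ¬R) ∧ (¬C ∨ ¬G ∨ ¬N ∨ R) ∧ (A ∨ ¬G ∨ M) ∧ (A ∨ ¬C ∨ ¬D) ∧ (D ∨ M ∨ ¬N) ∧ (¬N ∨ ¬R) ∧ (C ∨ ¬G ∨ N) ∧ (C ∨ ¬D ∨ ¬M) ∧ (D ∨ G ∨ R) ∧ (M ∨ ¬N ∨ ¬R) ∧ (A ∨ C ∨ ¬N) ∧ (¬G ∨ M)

M=T; A=F; R=T; G=T; D=F; C=T; N=F

Unit clause (¬N) forces N = False.
Set M = True.
Set A = False.
Try R = False:
  (¬G ∨ R) forces G = False.
  (D ∨ G) forces D = True.
  (A ∨ ¬C ∨ ¬D) forces C = False.
  clause (C ∨ ¬D ∨ ¬M) is falsified — backtrack.
So R = True.
Set G = True.
  then (C ∨ ¬G ∨ N) forces C = True.
  then (A ∨ ¬C ∨ ¬D) forces D = False.
All clauses satisfied.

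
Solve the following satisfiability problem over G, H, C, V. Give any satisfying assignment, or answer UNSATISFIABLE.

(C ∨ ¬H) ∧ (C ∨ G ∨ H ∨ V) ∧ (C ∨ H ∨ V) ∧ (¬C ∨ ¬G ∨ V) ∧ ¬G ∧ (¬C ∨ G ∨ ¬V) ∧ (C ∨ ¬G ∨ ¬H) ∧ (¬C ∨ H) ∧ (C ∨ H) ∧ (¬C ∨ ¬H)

No satisfying assignment exists.

Case H = True:
  (C ∨ ¬H) forces C = True.
  Clause (¬C ∨ ¬H) is falsified — contradiction.
Case H = False:
  (¬G) forces G = False.
  (¬C ∨ H) forces C = False.
  Clause (C ∨ H) is falsified — contradiction.
Both cases fail, so the formula is unsatisfiable.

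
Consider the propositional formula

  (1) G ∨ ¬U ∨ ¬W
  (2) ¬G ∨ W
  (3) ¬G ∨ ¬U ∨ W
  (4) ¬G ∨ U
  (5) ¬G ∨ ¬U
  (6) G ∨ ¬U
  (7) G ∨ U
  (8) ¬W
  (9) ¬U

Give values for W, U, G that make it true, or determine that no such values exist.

No satisfying assignment exists.

Case U = True:
  Clause (¬U) is falsified — contradiction.
Case U = False:
  (¬G ∨ U) forces G = False.
  Clause (G ∨ U) is falsified — contradiction.
Both cases fail, so the formula is unsatisfiable.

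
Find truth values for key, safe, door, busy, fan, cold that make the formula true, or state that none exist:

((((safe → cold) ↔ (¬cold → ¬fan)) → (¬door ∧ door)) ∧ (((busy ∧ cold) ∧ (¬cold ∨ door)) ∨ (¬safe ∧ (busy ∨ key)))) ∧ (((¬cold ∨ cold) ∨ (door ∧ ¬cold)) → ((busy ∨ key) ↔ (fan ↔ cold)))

Case cold = True: the formula simplifies to ((¬door ∧ door) ∧ ((busy ∧ door) ∨ (¬safe ∧ (busy ∨ key)))) ∧ ((busy ∨ key) ↔ fan).
  door = True: the conjunct ¬door is False.
  door = False: the conjunct door is False.
Case cold = False: the formula simplifies to (((¬safe ↔ ¬fan) → (¬door ∧ door)) ∧ (¬safe ∧ (busy ∨ key))) ∧ ((busy ∨ key) ↔ ¬fan).
  safe = True: the conjunct ¬safe is False.
  safe = False: simplifies to ((¬fan → (¬door ∧ door)) ∧ (busy ∨ key)) ∧ ((busy ∨ key) ↔ ¬fan).
    fan = True: simplifies to (busy ∨ key) ∧ ¬((busy ∨ key)).
      key = True: the conjunct ¬((busy ∨ key)) becomes ¬((busy ∨ True)) = False.
      key = False: simplifies to busy ∧ ¬busy.
        busy = True: the conjunct ¬busy is False.
        busy = False: the conjunct busy is False.
    fan = False: simplifies to ((¬door ∧ door) ∧ (busy ∨ key)) ∧ (busy ∨ key).
      door = True: the conjunct ¬door is False.
      door = False: the conjunct door is False.
Both cases fail — unsatisfiable.

No satisfying assignment exists.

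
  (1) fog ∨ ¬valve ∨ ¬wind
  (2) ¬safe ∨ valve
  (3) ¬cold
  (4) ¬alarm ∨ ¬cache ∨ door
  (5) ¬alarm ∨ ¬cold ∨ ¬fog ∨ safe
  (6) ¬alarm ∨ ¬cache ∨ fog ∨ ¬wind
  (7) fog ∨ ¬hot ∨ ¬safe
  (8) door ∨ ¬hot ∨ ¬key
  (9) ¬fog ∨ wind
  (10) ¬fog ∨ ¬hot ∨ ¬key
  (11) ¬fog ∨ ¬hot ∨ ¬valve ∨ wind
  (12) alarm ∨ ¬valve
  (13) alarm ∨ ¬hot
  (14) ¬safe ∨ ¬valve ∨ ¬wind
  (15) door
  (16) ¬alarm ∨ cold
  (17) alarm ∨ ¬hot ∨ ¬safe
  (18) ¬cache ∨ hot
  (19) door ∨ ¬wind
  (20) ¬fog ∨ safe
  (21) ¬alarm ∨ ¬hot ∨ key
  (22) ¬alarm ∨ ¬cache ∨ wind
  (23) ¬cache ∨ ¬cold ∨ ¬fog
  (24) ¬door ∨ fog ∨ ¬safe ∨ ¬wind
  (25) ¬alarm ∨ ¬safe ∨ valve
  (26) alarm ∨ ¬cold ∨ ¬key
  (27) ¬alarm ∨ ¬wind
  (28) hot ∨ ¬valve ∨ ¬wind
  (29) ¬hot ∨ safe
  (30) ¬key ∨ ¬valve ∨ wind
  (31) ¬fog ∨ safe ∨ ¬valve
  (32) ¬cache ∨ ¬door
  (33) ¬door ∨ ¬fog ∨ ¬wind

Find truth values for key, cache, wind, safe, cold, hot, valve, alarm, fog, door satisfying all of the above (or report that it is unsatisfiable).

key=F, cache=F, wind=T, safe=F, cold=F, hot=F, valve=F, alarm=F, fog=F, door=T

Unit clause (¬cold) forces cold = False.
Unit clause (door) forces door = True.
In (¬alarm ∨ cold) only ¬alarm is left, so alarm = False.
In (¬cache ∨ ¬door) only ¬cache is left, so cache = False.
In (alarm ∨ ¬valve) only ¬valve is left, so valve = False.
In (alarm ∨ ¬hot) only ¬hot is left, so hot = False.
In (¬safe ∨ valve) only ¬safe is left, so safe = False.
In (¬fog ∨ safe) only ¬fog is left, so fog = False.
Set key = False.
Set wind = True.
All clauses satisfied.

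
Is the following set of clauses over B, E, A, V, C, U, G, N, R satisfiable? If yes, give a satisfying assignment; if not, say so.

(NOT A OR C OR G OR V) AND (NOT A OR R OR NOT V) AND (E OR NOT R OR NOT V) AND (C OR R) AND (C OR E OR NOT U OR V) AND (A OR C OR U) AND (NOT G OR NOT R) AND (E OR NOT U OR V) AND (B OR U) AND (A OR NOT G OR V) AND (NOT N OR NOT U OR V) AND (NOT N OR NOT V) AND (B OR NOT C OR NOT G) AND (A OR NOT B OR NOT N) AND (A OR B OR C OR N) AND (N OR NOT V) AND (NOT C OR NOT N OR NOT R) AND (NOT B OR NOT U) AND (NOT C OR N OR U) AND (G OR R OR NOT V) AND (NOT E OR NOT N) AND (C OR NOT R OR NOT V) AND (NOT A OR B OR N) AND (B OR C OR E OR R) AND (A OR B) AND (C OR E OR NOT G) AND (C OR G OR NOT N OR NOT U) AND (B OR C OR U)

B = True; E = False; A = True; V = False; C = True; U = False; G = True; N = True; R = False

Try B = False:
  (B OR U) forces U = True.
  (A OR B) forces A = True.
  (NOT A OR B OR N) forces N = True.
  (NOT N OR NOT U OR V) forces V = True.
  clause (NOT N OR NOT V) is falsified — backtrack.
So B = True.
  then (NOT B OR NOT U) forces U = False.
Set E = False.
Try A = False:
  (A OR C OR U) forces C = True.
  (A OR NOT B OR NOT N) forces N = False.
  clause (NOT C OR N OR U) is falsified — backtrack.
So A = True.
Set V = False.
Set C = True.
  then (NOT C OR N OR U) forces N = True.
  then (NOT C OR NOT N OR NOT R) forces R = False.
Set G = True.
All clauses satisfied.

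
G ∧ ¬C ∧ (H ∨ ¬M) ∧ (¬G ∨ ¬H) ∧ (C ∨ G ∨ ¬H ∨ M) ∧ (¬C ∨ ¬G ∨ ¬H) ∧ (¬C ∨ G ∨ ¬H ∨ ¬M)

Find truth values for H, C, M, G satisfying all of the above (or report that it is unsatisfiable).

H=F; C=F; M=F; G=T

Unit clause (G) forces G = True.
Unit clause (¬C) forces C = False.
In (¬G ∨ ¬H) only ¬H is left, so H = False.
In (H ∨ ¬M) only ¬M is left, so M = False.
All clauses satisfied.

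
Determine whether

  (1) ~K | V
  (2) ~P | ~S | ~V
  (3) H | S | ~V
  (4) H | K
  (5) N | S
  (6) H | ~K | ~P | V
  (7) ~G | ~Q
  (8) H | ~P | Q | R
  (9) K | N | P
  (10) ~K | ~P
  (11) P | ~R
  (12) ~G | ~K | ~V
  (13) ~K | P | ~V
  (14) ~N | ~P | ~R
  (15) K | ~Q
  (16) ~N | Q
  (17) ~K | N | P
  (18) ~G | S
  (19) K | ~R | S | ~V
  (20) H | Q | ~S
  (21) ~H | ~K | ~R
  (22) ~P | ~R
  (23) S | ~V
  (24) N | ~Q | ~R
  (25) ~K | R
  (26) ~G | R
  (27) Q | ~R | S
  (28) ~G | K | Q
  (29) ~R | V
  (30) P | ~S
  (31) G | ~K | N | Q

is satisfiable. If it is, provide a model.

N: False, P: True, Q: False, R: False, V: False, G: False, H: True, K: False, S: True

Set N = False.
  then (N | S) forces S = True.
  then (P | ~S) forces P = True.
  then (~P | ~S | ~V) forces V = False.
  then (~K | ~P) forces K = False.
  then (K | ~Q) forces Q = False.
  then (H | Q | ~S) forces H = True.
  then (~P | ~R) forces R = False.
  then (~G | R) forces G = False.
All clauses satisfied.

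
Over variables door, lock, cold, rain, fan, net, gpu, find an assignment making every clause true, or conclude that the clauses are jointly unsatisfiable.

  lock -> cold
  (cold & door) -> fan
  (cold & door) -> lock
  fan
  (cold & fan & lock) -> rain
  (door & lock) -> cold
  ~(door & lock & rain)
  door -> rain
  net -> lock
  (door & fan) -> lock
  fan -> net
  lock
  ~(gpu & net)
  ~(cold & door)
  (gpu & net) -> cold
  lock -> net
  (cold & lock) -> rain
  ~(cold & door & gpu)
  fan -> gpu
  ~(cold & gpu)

Case lock = True:
  (cold | ~lock) forces cold = True.
  (fan) forces fan = True.
  (~cold | ~gpu) forces gpu = False.
  Clause (~fan | gpu) is falsified — contradiction.
Case lock = False:
  Clause (lock) is falsified — contradiction.
Both cases fail, so the formula is unsatisfiable.

UNSATISFIABLE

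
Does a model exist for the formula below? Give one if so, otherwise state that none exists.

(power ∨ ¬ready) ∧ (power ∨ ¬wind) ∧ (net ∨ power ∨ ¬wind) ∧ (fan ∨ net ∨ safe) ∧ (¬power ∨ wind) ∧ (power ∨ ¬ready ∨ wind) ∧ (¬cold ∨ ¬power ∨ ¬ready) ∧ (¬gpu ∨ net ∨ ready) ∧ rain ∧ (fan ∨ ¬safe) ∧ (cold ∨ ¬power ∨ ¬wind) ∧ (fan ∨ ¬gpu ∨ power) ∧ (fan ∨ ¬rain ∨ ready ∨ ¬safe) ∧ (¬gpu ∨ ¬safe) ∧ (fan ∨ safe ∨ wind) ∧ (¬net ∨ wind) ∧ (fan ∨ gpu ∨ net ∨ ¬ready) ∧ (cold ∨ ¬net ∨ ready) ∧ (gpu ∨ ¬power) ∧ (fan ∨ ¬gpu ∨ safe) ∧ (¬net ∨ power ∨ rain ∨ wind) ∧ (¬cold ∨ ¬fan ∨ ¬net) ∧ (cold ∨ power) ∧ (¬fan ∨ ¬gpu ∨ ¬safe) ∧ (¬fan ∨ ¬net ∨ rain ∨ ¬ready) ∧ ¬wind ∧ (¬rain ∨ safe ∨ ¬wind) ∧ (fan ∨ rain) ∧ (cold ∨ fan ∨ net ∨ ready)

power=F, fan=T, safe=T, gpu=F, net=F, ready=F, rain=T, wind=F, cold=T

Unit clause (rain) forces rain = True.
Unit clause (¬wind) forces wind = False.
In (¬power ∨ wind) only ¬power is left, so power = False.
In (power ∨ ¬ready ∨ wind) only ¬ready is left, so ready = False.
In (¬net ∨ wind) only ¬net is left, so net = False.
In (cold ∨ power) only cold is left, so cold = True.
In (¬gpu ∨ net ∨ ready) only ¬gpu is left, so gpu = False.
Try fan = False:
  (fan ∨ net ∨ safe) forces safe = True.
  clause (fan ∨ ¬safe) is falsified — backtrack.
So fan = True.
Set safe = True.
All clauses satisfied.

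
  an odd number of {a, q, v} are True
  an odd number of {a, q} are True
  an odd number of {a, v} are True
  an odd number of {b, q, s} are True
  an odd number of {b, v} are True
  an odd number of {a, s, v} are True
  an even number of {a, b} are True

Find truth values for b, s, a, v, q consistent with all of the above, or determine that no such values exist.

b: True; s: False; a: True; v: False; q: False

{a, q, v}: 1 true → odd ✓
{a, q}: 1 true → odd ✓
{a, v}: 1 true → odd ✓
{b, q, s}: 1 true → odd ✓
{b, v}: 1 true → odd ✓
{a, s, v}: 1 true → odd ✓
{a, b}: 2 true → even ✓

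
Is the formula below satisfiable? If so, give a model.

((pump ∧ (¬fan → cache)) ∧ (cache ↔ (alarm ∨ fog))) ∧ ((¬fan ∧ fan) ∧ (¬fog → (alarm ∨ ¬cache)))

The formula is unsatisfiable.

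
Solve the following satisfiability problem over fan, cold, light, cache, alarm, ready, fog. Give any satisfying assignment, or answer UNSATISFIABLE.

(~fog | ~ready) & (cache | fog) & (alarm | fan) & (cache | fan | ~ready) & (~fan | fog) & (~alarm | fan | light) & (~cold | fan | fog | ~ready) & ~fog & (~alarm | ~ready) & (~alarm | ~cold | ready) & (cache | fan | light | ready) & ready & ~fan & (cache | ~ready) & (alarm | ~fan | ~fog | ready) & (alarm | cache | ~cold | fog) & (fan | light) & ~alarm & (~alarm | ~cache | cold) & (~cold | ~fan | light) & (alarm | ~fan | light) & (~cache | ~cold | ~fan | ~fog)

Case fan = True:
  Clause (~fan) is falsified — contradiction.
Case fan = False:
  (alarm | fan) forces alarm = True.
  Clause (~alarm) is falsified — contradiction.
Both cases fail, so the formula is unsatisfiable.

Unsatisfiable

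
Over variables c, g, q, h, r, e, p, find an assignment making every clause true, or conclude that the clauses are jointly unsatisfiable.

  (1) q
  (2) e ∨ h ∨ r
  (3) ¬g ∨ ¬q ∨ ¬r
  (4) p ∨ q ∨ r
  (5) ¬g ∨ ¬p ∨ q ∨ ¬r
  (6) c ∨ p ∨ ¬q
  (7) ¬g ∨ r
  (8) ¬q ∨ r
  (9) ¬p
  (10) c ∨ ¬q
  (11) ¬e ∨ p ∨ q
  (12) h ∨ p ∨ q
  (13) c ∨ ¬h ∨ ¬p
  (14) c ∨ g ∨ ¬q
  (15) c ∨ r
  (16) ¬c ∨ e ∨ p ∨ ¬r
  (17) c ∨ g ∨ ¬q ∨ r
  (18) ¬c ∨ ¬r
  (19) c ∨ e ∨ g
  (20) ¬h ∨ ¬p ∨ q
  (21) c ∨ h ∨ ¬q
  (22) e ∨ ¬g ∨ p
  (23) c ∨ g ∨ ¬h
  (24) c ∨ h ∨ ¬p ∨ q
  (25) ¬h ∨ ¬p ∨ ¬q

Case c = True:
  (q) forces q = True.
  (¬q ∨ r) forces r = True.
  Clause (¬c ∨ ¬r) is falsified — contradiction.
Case c = False:
  (q) forces q = True.
  Clause (c ∨ ¬q) is falsified — contradiction.
Both cases fail, so the formula is unsatisfiable.

No satisfying assignment exists.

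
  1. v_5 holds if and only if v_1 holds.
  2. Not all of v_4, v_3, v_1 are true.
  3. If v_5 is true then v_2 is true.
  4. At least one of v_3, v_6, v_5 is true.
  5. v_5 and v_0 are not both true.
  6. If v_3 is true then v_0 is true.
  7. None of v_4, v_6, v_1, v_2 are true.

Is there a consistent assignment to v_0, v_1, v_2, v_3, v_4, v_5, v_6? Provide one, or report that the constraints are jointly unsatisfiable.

v_0=T; v_1=F; v_2=F; v_3=T; v_4=F; v_5=F; v_6=F

  (1) v_5=F, v_1=F — same ✓
  (2) {v_4, v_3, v_1}: 1/3 true — not all ✓
  (3) v_5=F ⇒ v_2: vacuous ✓
  (4) {v_3, v_6, v_5}: 1 true — at least one ✓
  (5) v_5=F, v_0=T — not both ✓
  (6) v_3=T ⇒ v_0: T ✓
  (7) {v_4, v_6, v_1, v_2}: 0 true — none ✓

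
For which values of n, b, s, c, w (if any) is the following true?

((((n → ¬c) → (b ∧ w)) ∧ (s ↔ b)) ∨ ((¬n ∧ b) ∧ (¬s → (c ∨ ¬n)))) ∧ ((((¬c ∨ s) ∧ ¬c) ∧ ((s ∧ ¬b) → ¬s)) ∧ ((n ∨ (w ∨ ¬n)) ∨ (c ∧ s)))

n=F; b=T; s=F; c=F; w=F

  (((n → ¬c) → (b ∧ w)) ∧ (s ↔ b)) ∨ ((¬n ∧ b) ∧ (¬s → (c ∨ ¬n))) = True
    ((n → ¬c) → (b ∧ w)) ∧ (s ↔ b) = False
      (n → ¬c) → (b ∧ w) = False
        n → ¬c = True
          ¬c = True
        b ∧ w = False
      s ↔ b = False
    (¬n ∧ b) ∧ (¬s → (c ∨ ¬n)) = True
      ¬n ∧ b = True
        ¬n = True
      ¬s → (c ∨ ¬n) = True
        ¬s = True
        c ∨ ¬n = True
          ¬n = True
  (((¬c ∨ s) ∧ ¬c) ∧ ((s ∧ ¬b) → ¬s)) ∧ ((n ∨ (w ∨ ¬n)) ∨ (c ∧ s)) = True
    ((¬c ∨ s) ∧ ¬c) ∧ ((s ∧ ¬b) → ¬s) = True
      (¬c ∨ s) ∧ ¬c = True
        ¬c ∨ s = True
          ¬c = True
        ¬c = True
      (s ∧ ¬b) → ¬s = True
        s ∧ ¬b = False
          ¬b = False
        ¬s = True
    (n ∨ (w ∨ ¬n)) ∨ (c ∧ s) = True
      n ∨ (w ∨ ¬n) = True
        w ∨ ¬n = True
          ¬n = True
      c ∧ s = False
Both conjuncts True, so the formula holds.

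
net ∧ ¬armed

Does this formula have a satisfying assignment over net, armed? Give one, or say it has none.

net: True, armed: False

  ¬armed = True
Both conjuncts True, so the formula holds.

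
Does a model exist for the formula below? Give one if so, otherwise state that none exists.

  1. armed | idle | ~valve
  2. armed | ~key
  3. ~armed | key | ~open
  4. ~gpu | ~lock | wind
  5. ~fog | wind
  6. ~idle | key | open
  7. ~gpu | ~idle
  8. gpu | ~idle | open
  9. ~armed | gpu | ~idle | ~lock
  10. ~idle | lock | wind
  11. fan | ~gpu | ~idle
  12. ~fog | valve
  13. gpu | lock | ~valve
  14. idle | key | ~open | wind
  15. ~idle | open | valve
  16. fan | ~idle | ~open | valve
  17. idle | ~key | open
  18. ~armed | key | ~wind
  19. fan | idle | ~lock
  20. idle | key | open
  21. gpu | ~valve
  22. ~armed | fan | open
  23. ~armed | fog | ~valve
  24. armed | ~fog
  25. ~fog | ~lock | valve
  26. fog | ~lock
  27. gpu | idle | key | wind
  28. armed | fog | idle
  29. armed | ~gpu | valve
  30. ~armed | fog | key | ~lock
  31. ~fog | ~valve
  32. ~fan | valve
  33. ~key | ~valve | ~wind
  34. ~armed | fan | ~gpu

Set wind = False.
  then (~fog | wind) forces fog = False.
  then (fog | ~lock) forces lock = False.
  then (~idle | lock | wind) forces idle = False.
  then (armed | fog | idle) forces armed = True.
  then (~armed | fog | ~valve) forces valve = False.
  then (~fan | valve) forces fan = False.
  then (~armed | fan | ~gpu) forces gpu = False.
  then (~armed | fan | open) forces open = True.
  then (gpu | idle | key | wind) forces key = True.
All clauses satisfied.

wind = False, idle = False, key = True, armed = True, open = True, gpu = False, lock = False, fog = False, valve = False, fan = False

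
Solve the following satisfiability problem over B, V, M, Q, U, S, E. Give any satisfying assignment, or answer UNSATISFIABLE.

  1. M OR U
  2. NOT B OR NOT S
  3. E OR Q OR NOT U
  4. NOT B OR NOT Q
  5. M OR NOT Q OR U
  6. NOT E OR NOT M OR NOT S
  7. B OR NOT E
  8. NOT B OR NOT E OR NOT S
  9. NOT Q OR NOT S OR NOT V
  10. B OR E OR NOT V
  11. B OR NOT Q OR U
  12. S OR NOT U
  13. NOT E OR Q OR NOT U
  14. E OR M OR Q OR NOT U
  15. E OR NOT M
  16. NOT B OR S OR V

Set B = True.
  then (NOT B OR NOT S) forces S = False.
  then (NOT B OR NOT Q) forces Q = False.
  then (S OR NOT U) forces U = False.
  then (NOT B OR S OR V) forces V = True.
  then (M OR U) forces M = True.
  then (E OR NOT M) forces E = True.
All clauses satisfied.

B: True; V: True; M: True; Q: False; U: False; S: False; E: True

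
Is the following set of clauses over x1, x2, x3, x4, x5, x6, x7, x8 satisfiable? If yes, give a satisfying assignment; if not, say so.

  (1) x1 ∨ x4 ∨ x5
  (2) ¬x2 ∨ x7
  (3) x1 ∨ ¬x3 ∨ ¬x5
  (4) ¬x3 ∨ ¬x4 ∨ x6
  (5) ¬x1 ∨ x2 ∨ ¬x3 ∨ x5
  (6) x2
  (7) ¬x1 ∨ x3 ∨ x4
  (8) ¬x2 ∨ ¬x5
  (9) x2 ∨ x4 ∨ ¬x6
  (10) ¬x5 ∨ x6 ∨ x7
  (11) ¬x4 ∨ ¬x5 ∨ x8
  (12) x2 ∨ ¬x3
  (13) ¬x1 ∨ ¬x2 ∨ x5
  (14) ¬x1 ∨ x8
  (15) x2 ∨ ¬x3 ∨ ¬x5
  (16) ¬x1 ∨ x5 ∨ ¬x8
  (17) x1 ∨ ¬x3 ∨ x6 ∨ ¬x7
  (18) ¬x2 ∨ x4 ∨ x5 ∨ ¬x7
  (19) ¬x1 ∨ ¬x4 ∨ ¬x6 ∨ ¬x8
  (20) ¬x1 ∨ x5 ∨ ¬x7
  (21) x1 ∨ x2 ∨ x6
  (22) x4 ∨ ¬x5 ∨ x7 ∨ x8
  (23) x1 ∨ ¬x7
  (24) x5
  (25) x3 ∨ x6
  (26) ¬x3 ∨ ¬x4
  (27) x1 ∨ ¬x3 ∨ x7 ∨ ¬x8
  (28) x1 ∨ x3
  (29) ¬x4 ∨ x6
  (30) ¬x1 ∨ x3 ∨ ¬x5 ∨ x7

UNSATISFIABLE

Case x5 = True:
  (x2) forces x2 = True.
  Clause (¬x2 ∨ ¬x5) is falsified — contradiction.
Case x5 = False:
  Clause (x5) is falsified — contradiction.
Both cases fail, so the formula is unsatisfiable.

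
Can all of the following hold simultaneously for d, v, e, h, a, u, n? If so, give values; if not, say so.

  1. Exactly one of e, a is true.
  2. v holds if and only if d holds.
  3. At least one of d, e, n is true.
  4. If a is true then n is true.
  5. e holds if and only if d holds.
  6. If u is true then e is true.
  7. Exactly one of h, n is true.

d=T, v=T, e=T, h=T, a=F, u=T, n=F

  (1) {e, a}: 1 true — exactly one ✓
  (2) v=T, d=T — same ✓
  (3) {d, e, n}: 2 true — at least one ✓
  (4) a=F ⇒ n: vacuous ✓
  (5) e=T, d=T — same ✓
  (6) u=T ⇒ e: T ✓
  (7) {h, n}: 1 true — exactly one ✓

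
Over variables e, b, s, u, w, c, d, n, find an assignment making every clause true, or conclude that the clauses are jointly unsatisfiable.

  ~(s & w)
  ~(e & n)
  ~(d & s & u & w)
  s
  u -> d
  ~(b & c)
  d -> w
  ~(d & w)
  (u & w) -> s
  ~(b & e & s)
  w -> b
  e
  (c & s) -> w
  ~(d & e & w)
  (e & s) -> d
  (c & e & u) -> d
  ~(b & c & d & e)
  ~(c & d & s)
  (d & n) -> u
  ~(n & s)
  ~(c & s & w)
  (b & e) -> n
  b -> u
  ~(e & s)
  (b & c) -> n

The formula is unsatisfiable.

Case e = True:
  (s) forces s = True.
  Clause (~e | ~s) is falsified — contradiction.
Case e = False:
  Clause (e) is falsified — contradiction.
Both cases fail, so the formula is unsatisfiable.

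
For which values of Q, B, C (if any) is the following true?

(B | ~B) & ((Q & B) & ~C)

Q = True; B = True; C = False

  B | ~B = True
    ~B = False
  (Q & B) & ~C = True
    Q & B = True
    ~C = True
Both conjuncts True, so the formula holds.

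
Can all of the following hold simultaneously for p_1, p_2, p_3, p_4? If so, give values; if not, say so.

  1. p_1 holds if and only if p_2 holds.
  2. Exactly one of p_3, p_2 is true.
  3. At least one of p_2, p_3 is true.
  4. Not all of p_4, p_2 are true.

p_1 = False; p_2 = False; p_3 = True; p_4 = False

  (1) p_1=F, p_2=F — same ✓
  (2) {p_3, p_2}: 1 true — exactly one ✓
  (3) {p_2, p_3}: 1 true — at least one ✓
  (4) {p_4, p_2}: 0/2 true — not all ✓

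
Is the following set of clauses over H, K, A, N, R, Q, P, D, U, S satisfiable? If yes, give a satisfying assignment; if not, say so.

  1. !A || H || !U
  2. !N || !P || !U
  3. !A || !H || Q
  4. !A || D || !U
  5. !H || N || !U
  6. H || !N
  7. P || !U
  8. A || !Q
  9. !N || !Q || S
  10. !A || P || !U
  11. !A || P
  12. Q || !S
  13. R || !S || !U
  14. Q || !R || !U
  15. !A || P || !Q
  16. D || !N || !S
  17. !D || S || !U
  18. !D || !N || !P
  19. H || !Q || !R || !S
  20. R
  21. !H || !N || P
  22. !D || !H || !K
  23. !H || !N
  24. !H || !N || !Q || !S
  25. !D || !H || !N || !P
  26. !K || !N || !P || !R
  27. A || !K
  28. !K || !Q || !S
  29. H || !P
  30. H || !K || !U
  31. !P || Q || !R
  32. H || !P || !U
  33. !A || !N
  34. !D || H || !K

Unit clause (R) forces R = True.
Set H = True.
  then (!H || !N) forces N = False.
  then (!H || N || !U) forces U = False.
Set K = False.
Set A = True.
  then (!A || !H || Q) forces Q = True.
  then (!A || P) forces P = True.
Set D = False.
Set S = False.
All clauses satisfied.

H: True, K: False, A: True, N: False, R: True, Q: True, P: True, D: False, U: False, S: False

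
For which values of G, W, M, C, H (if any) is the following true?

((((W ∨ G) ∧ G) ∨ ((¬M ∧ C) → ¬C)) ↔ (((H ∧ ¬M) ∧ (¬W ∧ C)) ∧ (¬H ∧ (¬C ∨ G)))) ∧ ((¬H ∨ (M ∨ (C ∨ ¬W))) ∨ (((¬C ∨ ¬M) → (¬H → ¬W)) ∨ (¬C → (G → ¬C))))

G: False; W: True; M: False; C: True; H: True

  (((W ∨ G) ∧ G) ∨ ((¬M ∧ C) → ¬C)) ↔ (((H ∧ ¬M) ∧ (¬W ∧ C)) ∧ (¬H ∧ (¬C ∨ G))) = True
    ((W ∨ G) ∧ G) ∨ ((¬M ∧ C) → ¬C) = False
      (W ∨ G) ∧ G = False
        W ∨ G = True
      (¬M ∧ C) → ¬C = False
        ¬M ∧ C = True
          ¬M = True
        ¬C = False
    ((H ∧ ¬M) ∧ (¬W ∧ C)) ∧ (¬H ∧ (¬C ∨ G)) = False
      (H ∧ ¬M) ∧ (¬W ∧ C) = False
        H ∧ ¬M = True
          ¬M = True
        ¬W ∧ C = False
          ¬W = False
      ¬H ∧ (¬C ∨ G) = False
        ¬H = False
        ¬C ∨ G = False
          ¬C = False
  (¬H ∨ (M ∨ (C ∨ ¬W))) ∨ (((¬C ∨ ¬M) → (¬H → ¬W)) ∨ (¬C → (G → ¬C))) = True
    ¬H ∨ (M ∨ (C ∨ ¬W)) = True
      ¬H = False
      M ∨ (C ∨ ¬W) = True
        C ∨ ¬W = True
          ¬W = False
    ((¬C ∨ ¬M) → (¬H → ¬W)) ∨ (¬C → (G → ¬C)) = True
      (¬C ∨ ¬M) → (¬H → ¬W) = True
        ¬C ∨ ¬M = True
          ¬C = False
          ¬M = True
        ¬H → ¬W = True
          ¬H = False
          ¬W = False
      ¬C → (G → ¬C) = True
        ¬C = False
        G → ¬C = True
          ¬C = False
Both conjuncts True, so the formula holds.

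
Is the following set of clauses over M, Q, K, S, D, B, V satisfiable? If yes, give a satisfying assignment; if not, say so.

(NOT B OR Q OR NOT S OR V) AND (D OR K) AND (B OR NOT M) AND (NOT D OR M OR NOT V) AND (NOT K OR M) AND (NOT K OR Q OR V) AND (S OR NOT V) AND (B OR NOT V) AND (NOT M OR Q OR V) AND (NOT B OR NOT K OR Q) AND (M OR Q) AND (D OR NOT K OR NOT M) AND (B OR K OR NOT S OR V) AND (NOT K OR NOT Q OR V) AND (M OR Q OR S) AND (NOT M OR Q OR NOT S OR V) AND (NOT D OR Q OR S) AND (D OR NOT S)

M = True, Q = True, K = True, S = True, D = True, B = True, V = True

Set M = True.
  then (B OR NOT M) forces B = True.
Set Q = True.
Set K = True.
  then (D OR NOT K OR NOT M) forces D = True.
  then (NOT K OR NOT Q OR V) forces V = True.
  then (S OR NOT V) forces S = True.
All clauses satisfied.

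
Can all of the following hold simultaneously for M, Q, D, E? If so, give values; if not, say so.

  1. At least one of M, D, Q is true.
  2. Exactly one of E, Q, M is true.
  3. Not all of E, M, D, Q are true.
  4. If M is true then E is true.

M = False, Q = False, D = True, E = True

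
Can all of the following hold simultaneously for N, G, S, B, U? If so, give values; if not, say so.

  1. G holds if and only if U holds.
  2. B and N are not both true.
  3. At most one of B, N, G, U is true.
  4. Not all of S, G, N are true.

N = False; G = False; S = True; B = False; U = False

  (1) G=F, U=F — same ✓
  (2) B=F, N=F — not both ✓
  (3) {B, N, G, U}: 0 true — at most one ✓
  (4) {S, G, N}: 1/3 true — not all ✓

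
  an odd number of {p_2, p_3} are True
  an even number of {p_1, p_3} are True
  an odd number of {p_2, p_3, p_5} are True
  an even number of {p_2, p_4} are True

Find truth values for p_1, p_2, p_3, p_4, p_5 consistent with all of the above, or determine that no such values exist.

p_1 = False, p_2 = True, p_3 = False, p_4 = True, p_5 = False

{p_2, p_3}: 1 true → odd ✓
{p_1, p_3}: 0 true → even ✓
{p_2, p_3, p_5}: 1 true → odd ✓
{p_2, p_4}: 2 true → even ✓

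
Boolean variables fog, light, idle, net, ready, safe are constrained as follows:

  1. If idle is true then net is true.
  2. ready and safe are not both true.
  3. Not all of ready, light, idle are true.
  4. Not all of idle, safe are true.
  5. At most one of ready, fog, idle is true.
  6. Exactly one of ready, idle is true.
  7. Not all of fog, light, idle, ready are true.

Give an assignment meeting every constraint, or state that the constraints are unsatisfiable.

fog=F, light=T, idle=F, net=T, ready=T, safe=F

  (1) idle=F ⇒ net: vacuous ✓
  (2) ready=T, safe=F — not both ✓
  (3) {ready, light, idle}: 2/3 true — not all ✓
  (4) {idle, safe}: 0/2 true — not all ✓
  (5) {ready, fog, idle}: 1 true — at most one ✓
  (6) {ready, idle}: 1 true — exactly one ✓
  (7) {fog, light, idle, ready}: 2/4 true — not all ✓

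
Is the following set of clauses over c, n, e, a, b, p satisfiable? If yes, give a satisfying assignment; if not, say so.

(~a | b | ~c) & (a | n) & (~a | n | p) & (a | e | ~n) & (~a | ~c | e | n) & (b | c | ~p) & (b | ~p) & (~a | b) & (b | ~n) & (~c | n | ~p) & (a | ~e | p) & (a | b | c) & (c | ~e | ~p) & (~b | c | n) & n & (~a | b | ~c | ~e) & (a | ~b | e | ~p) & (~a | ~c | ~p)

Unit clause (n) forces n = True.
In (b | ~n) only b is left, so b = True.
Set c = False.
Set e = True.
  then (c | ~e | ~p) forces p = False.
  then (a | ~e | p) forces a = True.
All clauses satisfied.

c: False, n: True, e: True, a: True, b: True, p: False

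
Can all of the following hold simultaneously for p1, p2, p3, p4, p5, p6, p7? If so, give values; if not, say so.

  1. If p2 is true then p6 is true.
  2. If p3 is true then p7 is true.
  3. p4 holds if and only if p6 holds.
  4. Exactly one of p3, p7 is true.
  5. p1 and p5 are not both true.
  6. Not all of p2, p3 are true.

p1=F; p2=F; p3=F; p4=F; p5=T; p6=F; p7=T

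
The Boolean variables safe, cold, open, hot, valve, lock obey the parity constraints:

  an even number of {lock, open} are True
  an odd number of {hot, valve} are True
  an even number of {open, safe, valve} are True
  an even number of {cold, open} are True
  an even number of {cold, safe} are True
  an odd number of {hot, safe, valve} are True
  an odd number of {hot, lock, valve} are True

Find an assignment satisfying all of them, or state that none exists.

safe: False, cold: False, open: False, hot: True, valve: False, lock: False

{lock, open}: 0 true → even ✓
{hot, valve}: 1 true → odd ✓
{open, safe, valve}: 0 true → even ✓
{cold, open}: 0 true → even ✓
{cold, safe}: 0 true → even ✓
{hot, safe, valve}: 1 true → odd ✓
{hot, lock, valve}: 1 true → odd ✓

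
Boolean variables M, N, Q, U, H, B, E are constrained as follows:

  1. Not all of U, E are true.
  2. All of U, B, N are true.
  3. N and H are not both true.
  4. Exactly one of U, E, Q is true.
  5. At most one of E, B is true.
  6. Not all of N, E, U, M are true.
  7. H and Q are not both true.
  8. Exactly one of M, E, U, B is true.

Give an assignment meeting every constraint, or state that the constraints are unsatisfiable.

Case B = True:
  (2) forces U = True.
  Constraint (8) is violated (U=T, B=T) — contradiction.
Case B = False:
  Constraint (2) is violated (B=F) — contradiction.
Both cases fail — unsatisfiable.

No satisfying assignment exists.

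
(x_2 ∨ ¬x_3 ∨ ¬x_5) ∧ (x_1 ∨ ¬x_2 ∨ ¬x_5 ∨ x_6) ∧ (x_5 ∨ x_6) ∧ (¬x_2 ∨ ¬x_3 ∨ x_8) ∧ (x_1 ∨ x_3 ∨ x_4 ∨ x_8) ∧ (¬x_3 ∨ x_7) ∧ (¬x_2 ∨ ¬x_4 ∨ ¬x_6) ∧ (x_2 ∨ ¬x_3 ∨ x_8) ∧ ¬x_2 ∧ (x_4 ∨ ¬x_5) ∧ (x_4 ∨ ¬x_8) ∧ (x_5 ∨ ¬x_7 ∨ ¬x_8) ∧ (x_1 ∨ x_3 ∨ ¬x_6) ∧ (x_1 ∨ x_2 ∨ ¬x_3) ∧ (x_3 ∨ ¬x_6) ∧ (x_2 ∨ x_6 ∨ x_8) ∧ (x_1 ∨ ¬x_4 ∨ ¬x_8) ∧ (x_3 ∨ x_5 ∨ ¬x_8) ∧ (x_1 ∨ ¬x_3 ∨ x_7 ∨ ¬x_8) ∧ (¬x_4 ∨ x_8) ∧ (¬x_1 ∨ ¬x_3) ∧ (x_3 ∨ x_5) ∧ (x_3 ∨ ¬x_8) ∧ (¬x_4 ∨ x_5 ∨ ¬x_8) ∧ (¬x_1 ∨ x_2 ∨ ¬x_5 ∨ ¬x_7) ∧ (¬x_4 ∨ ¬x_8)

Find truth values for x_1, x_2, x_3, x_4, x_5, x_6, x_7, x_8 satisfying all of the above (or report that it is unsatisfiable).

Case x_8 = True:
  (¬x_2) forces x_2 = False.
  (x_4 ∨ ¬x_8) forces x_4 = True.
  Clause (¬x_4 ∨ ¬x_8) is falsified — contradiction.
Case x_8 = False:
  (¬x_2) forces x_2 = False.
  (x_2 ∨ ¬x_3 ∨ x_8) forces x_3 = False.
  (x_3 ∨ ¬x_6) forces x_6 = False.
  Clause (x_2 ∨ x_6 ∨ x_8) is falsified — contradiction.
Both cases fail, so the formula is unsatisfiable.

No satisfying assignment exists.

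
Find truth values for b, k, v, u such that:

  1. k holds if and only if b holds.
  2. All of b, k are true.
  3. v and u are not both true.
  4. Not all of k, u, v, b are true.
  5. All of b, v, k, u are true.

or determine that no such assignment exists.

UNSATISFIABLE

Case b = True:
  (1) with b=T forces k = True.
  (5) forces v = True.
  (3) with v=T forces u = False.
  Constraint (5) is violated (u=F) — contradiction.
Case b = False:
  Constraint (2) is violated (b=F) — contradiction.
Both cases fail — unsatisfiable.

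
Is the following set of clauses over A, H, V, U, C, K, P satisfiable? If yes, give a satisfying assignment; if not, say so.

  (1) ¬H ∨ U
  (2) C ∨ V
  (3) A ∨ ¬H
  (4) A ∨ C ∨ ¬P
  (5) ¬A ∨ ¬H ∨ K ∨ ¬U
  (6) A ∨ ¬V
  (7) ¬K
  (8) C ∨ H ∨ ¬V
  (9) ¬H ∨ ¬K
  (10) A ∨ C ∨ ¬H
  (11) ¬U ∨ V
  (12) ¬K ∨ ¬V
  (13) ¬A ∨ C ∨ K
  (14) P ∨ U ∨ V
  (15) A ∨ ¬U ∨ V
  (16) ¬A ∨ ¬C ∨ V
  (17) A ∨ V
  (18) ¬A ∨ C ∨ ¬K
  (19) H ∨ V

A = True; H = False; V = True; U = True; C = True; K = False; P = True

Unit clause (¬K) forces K = False.
Set A = True.
  then (¬A ∨ C ∨ K) forces C = True.
  then (¬A ∨ ¬C ∨ V) forces V = True.
Try H = True:
  (¬H ∨ U) forces U = True.
  clause (¬A ∨ ¬H ∨ K ∨ ¬U) is falsified — backtrack.
So H = False.
Set U = True.
Set P = True.
All clauses satisfied.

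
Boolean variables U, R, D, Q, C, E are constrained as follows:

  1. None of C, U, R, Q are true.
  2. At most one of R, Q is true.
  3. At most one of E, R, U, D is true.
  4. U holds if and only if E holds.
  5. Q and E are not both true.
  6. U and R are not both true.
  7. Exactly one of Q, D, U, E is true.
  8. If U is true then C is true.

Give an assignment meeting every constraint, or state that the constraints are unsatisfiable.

U: False; R: False; D: True; Q: False; C: False; E: False

  (1) {C, U, R, Q}: 0 true — none ✓
  (2) {R, Q}: 0 true — at most one ✓
  (3) {E, R, U, D}: 1 true — at most one ✓
  (4) U=F, E=F — same ✓
  (5) Q=F, E=F — not both ✓
  (6) U=F, R=F — not both ✓
  (7) {Q, D, U, E}: 1 true — exactly one ✓
  (8) U=F ⇒ C: vacuous ✓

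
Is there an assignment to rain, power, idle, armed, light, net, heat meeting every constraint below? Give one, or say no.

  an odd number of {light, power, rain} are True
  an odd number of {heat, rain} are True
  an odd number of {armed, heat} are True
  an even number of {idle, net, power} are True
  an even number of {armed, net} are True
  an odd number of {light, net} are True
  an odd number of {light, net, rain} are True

rain = False, power = False, idle = False, armed = False, light = True, net = False, heat = True

{light, power, rain}: 1 true → odd ✓
{heat, rain}: 1 true → odd ✓
{armed, heat}: 1 true → odd ✓
{idle, net, power}: 0 true → even ✓
{armed, net}: 0 true → even ✓
{light, net}: 1 true → odd ✓
{light, net, rain}: 1 true → odd ✓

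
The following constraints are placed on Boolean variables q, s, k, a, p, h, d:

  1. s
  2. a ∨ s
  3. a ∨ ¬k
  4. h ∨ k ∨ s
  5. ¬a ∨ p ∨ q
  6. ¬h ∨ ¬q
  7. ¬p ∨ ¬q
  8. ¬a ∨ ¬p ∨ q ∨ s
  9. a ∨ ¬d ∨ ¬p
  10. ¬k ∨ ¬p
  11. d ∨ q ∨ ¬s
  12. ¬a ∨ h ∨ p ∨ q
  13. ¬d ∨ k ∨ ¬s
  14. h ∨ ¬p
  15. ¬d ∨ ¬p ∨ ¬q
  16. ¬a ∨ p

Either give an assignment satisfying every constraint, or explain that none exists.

Unit clause (s) forces s = True.
Try q = False:
  (d ∨ q ∨ ¬s) forces d = True.
  (¬d ∨ k ∨ ¬s) forces k = True.
  (a ∨ ¬k) forces a = True.
  (¬a ∨ p ∨ q) forces p = True.
  clause (¬k ∨ ¬p) is falsified — backtrack.
So q = True.
  then (¬h ∨ ¬q) forces h = False.
  then (¬p ∨ ¬q) forces p = False.
  then (¬a ∨ p) forces a = False.
  then (a ∨ ¬k) forces k = False.
  then (¬d ∨ k ∨ ¬s) forces d = False.
All clauses satisfied.

q: True; s: True; k: False; a: False; p: False; h: False; d: False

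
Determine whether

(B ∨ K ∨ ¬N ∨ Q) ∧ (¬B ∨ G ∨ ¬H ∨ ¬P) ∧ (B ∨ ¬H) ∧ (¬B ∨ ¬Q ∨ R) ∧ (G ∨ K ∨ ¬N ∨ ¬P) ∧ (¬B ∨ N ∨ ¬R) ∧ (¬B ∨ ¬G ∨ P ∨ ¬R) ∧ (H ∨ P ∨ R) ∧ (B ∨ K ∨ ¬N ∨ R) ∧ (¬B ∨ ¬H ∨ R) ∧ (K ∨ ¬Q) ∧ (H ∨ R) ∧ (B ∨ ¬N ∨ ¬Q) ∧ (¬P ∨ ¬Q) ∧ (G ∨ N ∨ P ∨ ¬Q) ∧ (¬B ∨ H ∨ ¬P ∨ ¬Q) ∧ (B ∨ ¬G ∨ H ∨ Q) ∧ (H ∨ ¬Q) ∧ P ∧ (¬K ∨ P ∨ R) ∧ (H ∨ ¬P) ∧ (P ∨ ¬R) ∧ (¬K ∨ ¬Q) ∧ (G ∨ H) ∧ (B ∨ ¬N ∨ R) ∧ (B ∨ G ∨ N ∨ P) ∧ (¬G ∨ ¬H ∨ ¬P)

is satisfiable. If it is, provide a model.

UNSATISFIABLE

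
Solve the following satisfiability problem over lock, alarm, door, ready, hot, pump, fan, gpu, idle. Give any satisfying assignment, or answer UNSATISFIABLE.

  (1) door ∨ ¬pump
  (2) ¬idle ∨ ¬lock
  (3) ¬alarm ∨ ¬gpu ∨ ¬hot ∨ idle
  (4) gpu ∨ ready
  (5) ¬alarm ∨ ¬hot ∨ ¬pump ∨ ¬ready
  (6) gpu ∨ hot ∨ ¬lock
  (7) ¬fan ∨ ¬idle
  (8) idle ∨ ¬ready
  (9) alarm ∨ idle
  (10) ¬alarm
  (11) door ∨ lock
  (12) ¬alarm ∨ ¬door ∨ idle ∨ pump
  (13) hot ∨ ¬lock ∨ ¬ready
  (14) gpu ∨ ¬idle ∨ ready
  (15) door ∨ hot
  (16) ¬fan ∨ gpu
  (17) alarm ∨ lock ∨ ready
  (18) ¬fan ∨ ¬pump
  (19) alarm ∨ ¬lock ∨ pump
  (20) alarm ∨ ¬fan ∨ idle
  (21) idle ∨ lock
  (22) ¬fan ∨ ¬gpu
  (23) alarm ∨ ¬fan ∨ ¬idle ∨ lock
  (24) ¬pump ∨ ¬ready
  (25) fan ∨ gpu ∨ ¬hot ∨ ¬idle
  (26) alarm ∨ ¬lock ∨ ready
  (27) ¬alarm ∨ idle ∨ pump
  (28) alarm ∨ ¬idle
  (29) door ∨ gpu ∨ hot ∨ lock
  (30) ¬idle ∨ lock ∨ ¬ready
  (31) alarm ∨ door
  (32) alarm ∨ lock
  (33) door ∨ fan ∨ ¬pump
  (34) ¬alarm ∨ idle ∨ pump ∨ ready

Case alarm = True:
  Clause (¬alarm) is falsified — contradiction.
Case alarm = False:
  (alarm ∨ idle) forces idle = True.
  Clause (alarm ∨ ¬idle) is falsified — contradiction.
Both cases fail, so the formula is unsatisfiable.

Unsatisfiable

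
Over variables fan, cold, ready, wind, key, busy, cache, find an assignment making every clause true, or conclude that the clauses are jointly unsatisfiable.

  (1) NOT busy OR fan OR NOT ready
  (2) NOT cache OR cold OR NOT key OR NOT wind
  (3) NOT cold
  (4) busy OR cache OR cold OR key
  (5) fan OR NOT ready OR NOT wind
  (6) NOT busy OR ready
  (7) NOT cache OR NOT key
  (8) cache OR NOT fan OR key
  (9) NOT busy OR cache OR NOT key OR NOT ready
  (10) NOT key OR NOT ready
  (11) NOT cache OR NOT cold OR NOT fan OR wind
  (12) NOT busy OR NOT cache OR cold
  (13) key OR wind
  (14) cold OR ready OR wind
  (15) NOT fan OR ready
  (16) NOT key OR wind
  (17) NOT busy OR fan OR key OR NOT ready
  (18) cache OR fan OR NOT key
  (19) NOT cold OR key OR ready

fan = False; cold = False; ready = False; wind = True; key = False; busy = False; cache = True

Unit clause (NOT cold) forces cold = False.
Set fan = False.
Try ready = True:
  (NOT busy OR fan OR NOT ready) forces busy = False.
  (fan OR NOT ready OR NOT wind) forces wind = False.
  (NOT key OR NOT ready) forces key = False.
  clause (key OR wind) is falsified — backtrack.
So ready = False.
  then (NOT busy OR ready) forces busy = False.
  then (cold OR ready OR wind) forces wind = True.
Set key = False.
  then (busy OR cache OR cold OR key) forces cache = True.
All clauses satisfied.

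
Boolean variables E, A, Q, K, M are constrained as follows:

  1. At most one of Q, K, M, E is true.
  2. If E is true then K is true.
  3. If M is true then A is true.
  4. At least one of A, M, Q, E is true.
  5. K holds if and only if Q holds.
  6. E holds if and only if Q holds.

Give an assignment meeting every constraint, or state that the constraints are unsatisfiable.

E = False, A = True, Q = False, K = False, M = True

  (1) {Q, K, M, E}: 1 true — at most one ✓
  (2) E=F ⇒ K: vacuous ✓
  (3) M=T ⇒ A: T ✓
  (4) {A, M, Q, E}: 2 true — at least one ✓
  (5) K=F, Q=F — same ✓
  (6) E=F, Q=F — same ✓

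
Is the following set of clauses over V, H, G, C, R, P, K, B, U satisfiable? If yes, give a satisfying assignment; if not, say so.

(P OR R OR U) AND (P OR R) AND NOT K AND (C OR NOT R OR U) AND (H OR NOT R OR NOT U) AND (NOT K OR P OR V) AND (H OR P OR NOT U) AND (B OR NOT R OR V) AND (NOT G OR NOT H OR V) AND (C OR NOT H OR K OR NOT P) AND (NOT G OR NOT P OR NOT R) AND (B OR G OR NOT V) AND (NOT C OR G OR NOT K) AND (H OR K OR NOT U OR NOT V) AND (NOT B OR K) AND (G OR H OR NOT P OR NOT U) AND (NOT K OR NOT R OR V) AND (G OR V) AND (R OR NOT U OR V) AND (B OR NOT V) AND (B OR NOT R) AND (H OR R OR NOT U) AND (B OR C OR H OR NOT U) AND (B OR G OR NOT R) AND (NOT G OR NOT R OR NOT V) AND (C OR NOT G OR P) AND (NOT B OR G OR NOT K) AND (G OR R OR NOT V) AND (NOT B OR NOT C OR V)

Unit clause (NOT K) forces K = False.
In (NOT B OR K) only NOT B is left, so B = False.
In (B OR NOT V) only NOT V is left, so V = False.
In (B OR NOT R) only NOT R is left, so R = False.
In (P OR R) only P is left, so P = True.
In (G OR V) only G is left, so G = True.
In (R OR NOT U OR V) only NOT U is left, so U = False.
In (NOT G OR NOT H OR V) only NOT H is left, so H = False.
Set C = False.
All clauses satisfied.

V: False; H: False; G: True; C: False; R: False; P: True; K: False; B: False; U: False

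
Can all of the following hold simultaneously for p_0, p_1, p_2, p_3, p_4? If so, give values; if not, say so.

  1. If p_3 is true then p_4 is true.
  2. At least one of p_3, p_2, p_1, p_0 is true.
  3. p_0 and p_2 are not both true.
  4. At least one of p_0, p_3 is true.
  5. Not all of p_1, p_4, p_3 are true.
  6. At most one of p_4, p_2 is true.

p_0: False; p_1: False; p_2: False; p_3: True; p_4: True

  (1) p_3=T ⇒ p_4: T ✓
  (2) {p_3, p_2, p_1, p_0}: 1 true — at least one ✓
  (3) p_0=F, p_2=F — not both ✓
  (4) {p_0, p_3}: 1 true — at least one ✓
  (5) {p_1, p_4, p_3}: 2/3 true — not all ✓
  (6) {p_4, p_2}: 1 true — at most one ✓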